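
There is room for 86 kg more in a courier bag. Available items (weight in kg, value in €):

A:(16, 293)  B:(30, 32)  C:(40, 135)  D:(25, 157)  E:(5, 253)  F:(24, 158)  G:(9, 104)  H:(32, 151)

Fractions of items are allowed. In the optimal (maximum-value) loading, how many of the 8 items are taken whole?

5

Sort by value per unit weight and fill in that order.
Order: E (253/5=50.60) > A (293/16=18.31) > G (104/9=11.56) > F (158/24=6.58) > D (157/25=6.28) > H (151/32=4.72) > C (135/40=3.38) > B (32/30=1.07)
Fill: take E (5 @ 253) → take A (16 @ 293) → take G (9 @ 104) → take F (24 @ 158) → take D (25 @ 157) → take 7/32 of H → 33.03; 86/86 used.
5 item(s) taken whole; one partial (take 7/32 of H).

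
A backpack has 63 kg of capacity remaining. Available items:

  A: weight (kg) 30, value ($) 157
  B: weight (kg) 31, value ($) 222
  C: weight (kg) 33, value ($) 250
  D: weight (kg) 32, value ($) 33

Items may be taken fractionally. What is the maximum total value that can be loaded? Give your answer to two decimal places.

Sort by value per unit weight and fill in that order.
Ratios (sorted): C 7.58, B 7.16, A 5.23, D 1.03
take C (33 @ 250); take 30/31 of B → 214.84. Capacity used 63/63.
Total value = 464.84

464.84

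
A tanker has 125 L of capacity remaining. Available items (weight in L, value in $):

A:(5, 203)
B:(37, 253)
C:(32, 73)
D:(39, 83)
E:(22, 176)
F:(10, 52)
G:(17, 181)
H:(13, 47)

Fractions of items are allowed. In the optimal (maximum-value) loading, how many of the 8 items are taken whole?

6

Sort by value per unit weight and fill in that order.
Ratios (sorted): A 40.60, G 10.65, E 8.00, B 6.84, F 5.20, H 3.62, C 2.28, D 2.13
take A (5 @ 203); take G (17 @ 181); take E (22 @ 176); take B (37 @ 253); take F (10 @ 52); take H (13 @ 47); take 21/32 of C → 47.91. Capacity used 125/125.
6 item(s) taken whole; one partial (take 21/32 of C).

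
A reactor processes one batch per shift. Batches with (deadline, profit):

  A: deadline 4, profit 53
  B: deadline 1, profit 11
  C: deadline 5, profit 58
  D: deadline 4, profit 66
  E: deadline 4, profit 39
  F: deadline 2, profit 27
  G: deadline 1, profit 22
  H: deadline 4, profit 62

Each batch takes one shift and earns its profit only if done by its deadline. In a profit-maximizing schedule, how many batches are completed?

Sort by profit descending; place each in the latest free slot ≤ its deadline.
Profit order: D=66 H=62 C=58 A=53 E=39 F=27 G=22 B=11
Assign: D→slot 4, H→slot 3, C→slot 5, A→slot 2, E→slot 1, F skipped, G skipped, B skipped.
Slots: [1:E] [2:A] [3:H] [4:D] [5:C]
5 of 8 scheduled.

5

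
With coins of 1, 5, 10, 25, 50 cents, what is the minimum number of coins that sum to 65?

65 = 1×50 + 1×10 + 1×5
Total coins = 1 + 1 + 1 = 3

3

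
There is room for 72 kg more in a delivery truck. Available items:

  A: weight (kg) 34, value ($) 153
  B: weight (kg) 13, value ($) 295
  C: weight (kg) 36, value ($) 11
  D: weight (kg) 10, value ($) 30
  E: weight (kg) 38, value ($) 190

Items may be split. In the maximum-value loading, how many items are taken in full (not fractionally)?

Order: B (295/13=22.69) > E (190/38=5.00) > A (153/34=4.50) > D (30/10=3.00) > C (11/36=0.31)
Fill: take B (13 @ 295) → take E (38 @ 190) → take 21/34 of A → 94.50; 72/72 used.
2 item(s) taken whole; one partial (take 21/34 of A).

2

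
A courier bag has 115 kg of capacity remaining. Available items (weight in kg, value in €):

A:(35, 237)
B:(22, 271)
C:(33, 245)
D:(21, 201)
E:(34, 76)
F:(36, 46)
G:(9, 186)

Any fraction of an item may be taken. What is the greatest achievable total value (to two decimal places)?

1106.14

Order: G (186/9=20.67) > B (271/22=12.32) > D (201/21=9.57) > C (245/33=7.42) > A (237/35=6.77) > E (76/34=2.24) > F (46/36=1.28)
Fill: take G (9 @ 186) → take B (22 @ 271) → take D (21 @ 201) → take C (33 @ 245) → take 30/35 of A → 203.14; 115/115 used.
Total value = 1106.14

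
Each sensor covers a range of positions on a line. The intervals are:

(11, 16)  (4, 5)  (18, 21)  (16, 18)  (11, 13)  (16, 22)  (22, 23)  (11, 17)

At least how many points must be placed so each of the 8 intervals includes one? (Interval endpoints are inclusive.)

4

By right end: [4,5]  [11,13]  [11,16]  [11,17]  [16,18]  [18,21]  [16,22]  [22,23]
[4,5] uncovered → point at 5; [11,13] uncovered → point at 13; [16,18] uncovered → point at 18; [22,23] uncovered → point at 23.
Points: 5, 13, 18, 23 (4 total).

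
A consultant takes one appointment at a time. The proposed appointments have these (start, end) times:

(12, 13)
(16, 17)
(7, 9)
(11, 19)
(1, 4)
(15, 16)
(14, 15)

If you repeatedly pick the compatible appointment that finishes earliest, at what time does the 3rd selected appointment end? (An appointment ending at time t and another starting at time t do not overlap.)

Order by finish time; keep every interval that doesn't clash with the previous kept one.
Sorted by end: (1,4)  (7,9)  (12,13)  (14,15)  (15,16)  (16,17)  (11,19)
take (1,4); take (7,9); take (12,13); take (14,15); take (15,16); take (16,17); skip (11,19).
Selected: (1,4) (7,9) (12,13) (14,15) (15,16) (16,17)

13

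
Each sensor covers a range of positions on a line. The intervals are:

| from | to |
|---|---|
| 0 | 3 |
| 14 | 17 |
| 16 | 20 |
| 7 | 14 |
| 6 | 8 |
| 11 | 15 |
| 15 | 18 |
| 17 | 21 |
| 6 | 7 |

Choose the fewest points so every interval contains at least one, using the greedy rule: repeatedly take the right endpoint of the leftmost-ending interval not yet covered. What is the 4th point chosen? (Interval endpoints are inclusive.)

20

Sort by right endpoint; whenever an interval is uncovered, place a point at its right end.
Sorted: [0,3] [6,7] [6,8] [7,14] [11,15] [14,17] [15,18] [16,20] [17,21]
{[0,3]} hit by 3; {[6,7],[6,8],[7,14]} hit by 7; {[11,15],[14,17],[15,18]} hit by 15; {[16,20],[17,21]} hit by 20.
Points: 3, 7, 15, 20 (4 total).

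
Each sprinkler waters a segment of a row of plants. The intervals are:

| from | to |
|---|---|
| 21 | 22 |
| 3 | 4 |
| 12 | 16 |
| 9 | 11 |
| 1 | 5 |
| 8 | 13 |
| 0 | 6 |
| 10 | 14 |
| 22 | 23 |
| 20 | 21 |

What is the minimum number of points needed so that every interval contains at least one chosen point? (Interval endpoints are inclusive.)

5

Sort by right endpoint; whenever an interval is uncovered, place a point at its right end.
Sorted: [3,4] [1,5] [0,6] [9,11] [8,13] [10,14] [12,16] [20,21] [21,22] [22,23]
{[3,4],[1,5],[0,6]} hit by 4; {[9,11],[8,13],[10,14]} hit by 11; {[12,16]} hit by 16; {[20,21],[21,22]} hit by 21; {[22,23]} hit by 23.
Points: 4, 11, 16, 21, 23 (5 total).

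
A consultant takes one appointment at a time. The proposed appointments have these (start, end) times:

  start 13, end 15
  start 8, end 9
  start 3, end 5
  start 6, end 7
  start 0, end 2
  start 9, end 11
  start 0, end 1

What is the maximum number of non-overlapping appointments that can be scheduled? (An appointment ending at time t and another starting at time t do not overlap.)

Sort by end time and greedily take each interval whose start is ≥ the last chosen end.
By end time: (0,1), (0,2), (3,5), (6,7), (8,9), (9,11), (13,15).
Pick (0,1); next start ≥ 1 → (3,5); next start ≥ 5 → (6,7); next start ≥ 7 → (8,9); next start ≥ 9 → (9,11); next start ≥ 11 → (13,15).
Selected 6 appointments.

6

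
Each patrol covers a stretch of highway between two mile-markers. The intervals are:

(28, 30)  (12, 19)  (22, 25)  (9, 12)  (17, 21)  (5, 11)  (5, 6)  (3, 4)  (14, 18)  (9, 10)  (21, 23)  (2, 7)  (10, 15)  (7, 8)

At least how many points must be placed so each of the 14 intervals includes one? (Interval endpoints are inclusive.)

Process intervals by earliest right end; each time one isn't hit yet, stab at its right endpoint.
Sorted: [3,4] [5,6] [2,7] [7,8] [9,10] [5,11] [9,12] [10,15] [14,18] [12,19] [17,21] [21,23] [22,25] [28,30]
{[3,4]} hit by 4; {[5,6],[2,7]} hit by 6; {[7,8]} hit by 8; {[9,10],[5,11],[9,12],[10,15]} hit by 10; {[14,18],[12,19],[17,21]} hit by 18; {[21,23],[22,25]} hit by 23; {[28,30]} hit by 30.
Points: 4, 6, 8, 10, 18, 23, 30 (7 total).

7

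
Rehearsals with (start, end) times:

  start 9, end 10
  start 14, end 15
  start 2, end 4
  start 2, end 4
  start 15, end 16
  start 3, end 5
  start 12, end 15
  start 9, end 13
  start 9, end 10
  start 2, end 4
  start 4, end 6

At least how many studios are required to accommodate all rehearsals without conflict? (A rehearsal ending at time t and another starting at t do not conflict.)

Count concurrent intervals with a sweep; the peak is the room count.
Events (time:±→running): 2:+→1 2:+→2 2:+→3 3:+→4 … peak 4.

4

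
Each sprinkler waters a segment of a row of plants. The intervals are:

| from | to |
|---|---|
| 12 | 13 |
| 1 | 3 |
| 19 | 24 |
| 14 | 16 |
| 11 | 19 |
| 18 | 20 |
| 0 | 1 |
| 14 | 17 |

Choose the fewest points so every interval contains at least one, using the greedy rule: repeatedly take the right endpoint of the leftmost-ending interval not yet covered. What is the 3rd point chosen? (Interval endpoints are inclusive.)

16

Sorted: [0,1] [1,3] [12,13] [14,16] [14,17] [11,19] [18,20] [19,24]
{[0,1],[1,3]} hit by 1; {[12,13]} hit by 13; {[14,16],[14,17],[11,19]} hit by 16; {[18,20],[19,24]} hit by 20.
Points: 1, 13, 16, 20 (4 total).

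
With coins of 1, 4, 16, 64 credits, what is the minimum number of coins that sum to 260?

5

260 − 4×64→4 − 1×4→0
Total coins = 4 + 1 = 5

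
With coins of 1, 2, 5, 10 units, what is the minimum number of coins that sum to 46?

6

46 − 4×10→6 − 1×5→1 − 1×1→0
Total coins = 4 + 1 + 1 = 6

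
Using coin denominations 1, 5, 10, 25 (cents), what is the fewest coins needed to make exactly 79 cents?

Greedy: take as many of the largest coin as possible, then repeat with the remainder.
79 − 3×25→4 − 4×1→0
Total coins = 3 + 4 = 7

7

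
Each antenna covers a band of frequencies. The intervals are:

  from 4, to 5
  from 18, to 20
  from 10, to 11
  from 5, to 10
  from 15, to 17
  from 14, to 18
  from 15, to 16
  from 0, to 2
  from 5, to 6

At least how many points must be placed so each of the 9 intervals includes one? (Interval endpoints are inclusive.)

Sort by right endpoint; whenever an interval is uncovered, place a point at its right end.
By right end: [0,2]  [4,5]  [5,6]  [5,10]  [10,11]  [15,16]  [15,17]  [14,18]  [18,20]
[0,2] uncovered → point at 2; [4,5] uncovered → point at 5; [10,11] uncovered → point at 11; [15,16] uncovered → point at 16; [18,20] uncovered → point at 20.
Points: 2, 5, 11, 16, 20 (5 total).

5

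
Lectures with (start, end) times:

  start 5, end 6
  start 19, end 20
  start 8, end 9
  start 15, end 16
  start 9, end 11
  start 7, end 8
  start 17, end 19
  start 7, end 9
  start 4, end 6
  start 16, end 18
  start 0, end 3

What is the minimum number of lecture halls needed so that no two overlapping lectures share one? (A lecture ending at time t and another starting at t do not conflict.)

Count concurrent intervals with a sweep; the peak is the room count.
Events (time:±→running): 0:+→1 3:-→0 4:+→1 5:+→2 … peak 2.

2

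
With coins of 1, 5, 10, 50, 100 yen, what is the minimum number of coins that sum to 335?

7

Use the largest denomination that fits, subtract, and repeat.
335 = 3×100 + 3×10 + 1×5
Total coins = 3 + 3 + 1 = 7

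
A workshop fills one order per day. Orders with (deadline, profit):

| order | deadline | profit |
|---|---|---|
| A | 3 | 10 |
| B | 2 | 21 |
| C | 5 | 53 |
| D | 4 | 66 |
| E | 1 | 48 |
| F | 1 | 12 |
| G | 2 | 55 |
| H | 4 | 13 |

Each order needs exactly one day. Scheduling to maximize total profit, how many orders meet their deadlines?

5

Take jobs in profit order; each goes to the latest open slot no later than its deadline.
By profit: D(d4,66), G(d2,55), C(d5,53), E(d1,48), B(d2,21), H(d4,13), F(d1,12), A(d3,10)
D→slot 4; G→slot 2; C→slot 5; E→slot 1; B skipped; H→slot 3; F skipped; A skipped.
5 of 8 scheduled.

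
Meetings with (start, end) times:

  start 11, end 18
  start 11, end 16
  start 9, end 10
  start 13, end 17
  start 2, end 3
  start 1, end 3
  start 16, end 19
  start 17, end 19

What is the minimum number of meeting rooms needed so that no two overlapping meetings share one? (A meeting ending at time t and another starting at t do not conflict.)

3

The answer is the maximum number of intervals overlapping at any instant.
Events (time:±→running): 1:+→1 2:+→2 3:-→1 3:-→0 9:+→1 10:-→0 11:+→1 11:+→2 13:+→3 … peak 3.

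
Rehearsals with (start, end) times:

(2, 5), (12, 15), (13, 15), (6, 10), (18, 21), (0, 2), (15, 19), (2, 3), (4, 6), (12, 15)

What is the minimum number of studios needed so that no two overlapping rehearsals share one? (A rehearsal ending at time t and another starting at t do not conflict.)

starts: [0, 2, 2, 4, 6, 12, 12, 13, 15, 18]
ends:   [2, 3, 5, 6, 10, 15, 15, 15, 19, 21]
s0→1 e2→0 s2→1 s2→2 e3→1 s4→2 e5→1 e6→0 s6→1 e10→0 s12→1 s12→2 s13→3  — peak 3.

3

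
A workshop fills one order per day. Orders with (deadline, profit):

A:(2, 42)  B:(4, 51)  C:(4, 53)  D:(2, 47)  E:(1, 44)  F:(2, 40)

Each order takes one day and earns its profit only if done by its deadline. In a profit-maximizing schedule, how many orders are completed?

4

Take jobs in profit order; each goes to the latest open slot no later than its deadline.
By profit: C(d4,53), B(d4,51), D(d2,47), E(d1,44), A(d2,42), F(d2,40)
C→slot 4; B→slot 3; D→slot 2; E→slot 1; A skipped; F skipped.
4 of 6 scheduled.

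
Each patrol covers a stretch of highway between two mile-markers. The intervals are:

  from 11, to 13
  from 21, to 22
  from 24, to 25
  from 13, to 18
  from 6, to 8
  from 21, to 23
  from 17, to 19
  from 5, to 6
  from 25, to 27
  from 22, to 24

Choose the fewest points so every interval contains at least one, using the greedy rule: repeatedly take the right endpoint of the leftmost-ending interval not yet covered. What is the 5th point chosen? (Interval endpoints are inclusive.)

25

Process intervals by earliest right end; each time one isn't hit yet, stab at its right endpoint.
By right end: [5,6]  [6,8]  [11,13]  [13,18]  [17,19]  [21,22]  [21,23]  [22,24]  [24,25]  [25,27]
[5,6] uncovered → point at 6; [11,13] uncovered → point at 13; [17,19] uncovered → point at 19; [21,22] uncovered → point at 22; [24,25] uncovered → point at 25.
Points: 6, 13, 19, 22, 25 (5 total).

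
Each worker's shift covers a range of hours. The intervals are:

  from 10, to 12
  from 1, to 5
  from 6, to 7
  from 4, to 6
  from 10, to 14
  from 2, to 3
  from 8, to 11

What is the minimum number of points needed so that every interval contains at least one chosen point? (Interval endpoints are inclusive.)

3

Sorted: [2,3] [1,5] [4,6] [6,7] [8,11] [10,12] [10,14]
{[2,3],[1,5]} hit by 3; {[4,6],[6,7]} hit by 6; {[8,11],[10,12],[10,14]} hit by 11.
Points: 3, 6, 11 (3 total).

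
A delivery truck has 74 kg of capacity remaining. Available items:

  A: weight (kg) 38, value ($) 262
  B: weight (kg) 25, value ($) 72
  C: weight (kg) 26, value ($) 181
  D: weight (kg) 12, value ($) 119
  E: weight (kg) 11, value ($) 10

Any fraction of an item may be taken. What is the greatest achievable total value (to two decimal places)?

548.21

Ratios (sorted): D 9.92, C 6.96, A 6.89, B 2.88, E 0.91
take D (12 @ 119); take C (26 @ 181); take 36/38 of A → 248.21. Capacity used 74/74.
Total value = 548.21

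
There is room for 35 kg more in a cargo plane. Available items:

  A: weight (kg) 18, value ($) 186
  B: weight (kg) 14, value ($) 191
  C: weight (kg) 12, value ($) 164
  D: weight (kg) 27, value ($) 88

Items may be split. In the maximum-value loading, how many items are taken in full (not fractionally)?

Greedy by value/weight ratio, highest first.
Order: C (164/12=13.67) > B (191/14=13.64) > A (186/18=10.33) > D (88/27=3.26)
Fill: take C (12 @ 164) → take B (14 @ 191) → take 9/18 of A → 93.00; 35/35 used.
2 item(s) taken whole; one partial (take 9/18 of A).

2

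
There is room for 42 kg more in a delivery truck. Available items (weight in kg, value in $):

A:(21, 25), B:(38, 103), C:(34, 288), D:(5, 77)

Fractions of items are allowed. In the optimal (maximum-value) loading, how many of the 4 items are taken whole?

2

Order: D (77/5=15.40) > C (288/34=8.47) > B (103/38=2.71) > A (25/21=1.19)
Fill: take D (5 @ 77) → take C (34 @ 288) → take 3/38 of B → 8.13; 42/42 used.
2 item(s) taken whole; one partial (take 3/38 of B).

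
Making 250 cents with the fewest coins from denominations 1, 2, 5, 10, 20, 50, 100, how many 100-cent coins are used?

Use the largest denomination that fits, subtract, and repeat.
250 − 2×100→50 − 1×50→0
Count of 100: 2

2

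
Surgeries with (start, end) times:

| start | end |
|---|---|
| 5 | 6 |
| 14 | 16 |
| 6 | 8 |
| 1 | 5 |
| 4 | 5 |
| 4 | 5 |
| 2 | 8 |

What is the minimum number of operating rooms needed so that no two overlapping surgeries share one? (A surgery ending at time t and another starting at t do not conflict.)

Count concurrent intervals with a sweep; the peak is the room count.
Events (time:±→running): 1:+→1 2:+→2 4:+→3 4:+→4 … peak 4.

4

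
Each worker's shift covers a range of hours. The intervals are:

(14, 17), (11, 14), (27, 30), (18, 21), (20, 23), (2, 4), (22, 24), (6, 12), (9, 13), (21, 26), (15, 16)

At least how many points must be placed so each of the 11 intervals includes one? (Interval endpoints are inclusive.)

6

Process intervals by earliest right end; each time one isn't hit yet, stab at its right endpoint.
By right end: [2,4]  [6,12]  [9,13]  [11,14]  [15,16]  [14,17]  [18,21]  [20,23]  [22,24]  [21,26]  [27,30]
[2,4] uncovered → point at 4; [6,12] uncovered → point at 12; [15,16] uncovered → point at 16; [18,21] uncovered → point at 21; [22,24] uncovered → point at 24; [27,30] uncovered → point at 30.
Points: 4, 12, 16, 21, 24, 30 (6 total).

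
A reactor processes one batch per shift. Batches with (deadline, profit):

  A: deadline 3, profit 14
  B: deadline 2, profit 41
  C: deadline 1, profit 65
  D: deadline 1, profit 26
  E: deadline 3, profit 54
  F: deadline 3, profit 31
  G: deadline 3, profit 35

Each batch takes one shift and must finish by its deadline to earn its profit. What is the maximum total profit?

By profit: C(d1,65), E(d3,54), B(d2,41), G(d3,35), F(d3,31), D(d1,26), A(d3,14)
C→slot 1; E→slot 3; B→slot 2; G skipped; F skipped; D skipped; A skipped.
Profit = 65 + 41 + 54 = 160

160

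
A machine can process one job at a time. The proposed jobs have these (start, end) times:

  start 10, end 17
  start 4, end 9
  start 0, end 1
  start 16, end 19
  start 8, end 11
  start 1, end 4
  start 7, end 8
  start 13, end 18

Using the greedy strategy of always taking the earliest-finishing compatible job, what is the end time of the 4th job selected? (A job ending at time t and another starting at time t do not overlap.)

Greedy by earliest finish: after sorting by end time, pick each interval compatible with the last pick.
Sorted by end: (0,1)  (1,4)  (7,8)  (4,9)  (8,11)  (10,17)  (13,18)  (16,19)
take (0,1); take (1,4); take (7,8); take (8,11); skip (10,17); take (13,18).
Selected: (0,1) (1,4) (7,8) (8,11) (13,18)

11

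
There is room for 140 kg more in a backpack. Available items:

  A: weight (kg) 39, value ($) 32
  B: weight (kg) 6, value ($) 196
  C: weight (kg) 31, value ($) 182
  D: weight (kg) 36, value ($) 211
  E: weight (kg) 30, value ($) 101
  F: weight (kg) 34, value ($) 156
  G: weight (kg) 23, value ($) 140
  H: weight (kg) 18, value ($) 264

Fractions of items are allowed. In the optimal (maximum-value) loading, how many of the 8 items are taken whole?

Greedy by value/weight ratio, highest first.
Ratios (sorted): B 32.67, H 14.67, G 6.09, C 5.87, D 5.86, F 4.59, E 3.37, A 0.82
take B (6 @ 196); take H (18 @ 264); take G (23 @ 140); take C (31 @ 182); take D (36 @ 211); take 26/34 of F → 119.29. Capacity used 140/140.
5 item(s) taken whole; one partial (take 26/34 of F).

5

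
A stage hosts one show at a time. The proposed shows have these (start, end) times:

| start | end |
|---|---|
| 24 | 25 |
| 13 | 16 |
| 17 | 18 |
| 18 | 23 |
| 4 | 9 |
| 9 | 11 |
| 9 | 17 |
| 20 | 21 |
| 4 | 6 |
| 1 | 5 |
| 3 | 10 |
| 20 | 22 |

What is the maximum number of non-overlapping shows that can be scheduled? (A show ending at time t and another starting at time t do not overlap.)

Sort by end time and greedily take each interval whose start is ≥ the last chosen end.
Sorted by end: (1,5)  (4,6)  (4,9)  (3,10)  (9,11)  (13,16)  (9,17)  (17,18)  (20,21)  (20,22)  (18,23)  (24,25)
take (1,5); skip (4,6); skip (4,9); take (9,11); take (13,16); skip (9,17); take (17,18); take (20,21); skip (20,22); take (24,25).
Selected 6 shows.

6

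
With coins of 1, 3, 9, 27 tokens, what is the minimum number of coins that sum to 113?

7

Use the largest denomination that fits, subtract, and repeat.
113 − 4×27→5 − 1×3→2 − 2×1→0
Total coins = 4 + 1 + 2 = 7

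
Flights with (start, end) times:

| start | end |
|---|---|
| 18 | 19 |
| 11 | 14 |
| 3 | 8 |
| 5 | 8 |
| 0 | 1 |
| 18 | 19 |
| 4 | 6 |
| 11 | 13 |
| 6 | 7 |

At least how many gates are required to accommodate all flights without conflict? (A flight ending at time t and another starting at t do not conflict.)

3

Count concurrent intervals with a sweep; the peak is the room count.
starts: [0, 3, 4, 5, 6, 11, 11, 18, 18]
ends:   [1, 6, 7, 8, 8, 13, 14, 19, 19]
s0→1 e1→0 s3→1 s4→2 s5→3  — peak 3.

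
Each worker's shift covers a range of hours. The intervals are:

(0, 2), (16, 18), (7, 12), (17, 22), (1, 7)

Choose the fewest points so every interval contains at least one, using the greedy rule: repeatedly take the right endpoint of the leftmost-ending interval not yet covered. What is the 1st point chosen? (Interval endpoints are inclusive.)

Sort by right endpoint; whenever an interval is uncovered, place a point at its right end.
Sorted: [0,2] [1,7] [7,12] [16,18] [17,22]
{[0,2],[1,7]} hit by 2; {[7,12]} hit by 12; {[16,18],[17,22]} hit by 18.
Points: 2, 12, 18 (3 total).

2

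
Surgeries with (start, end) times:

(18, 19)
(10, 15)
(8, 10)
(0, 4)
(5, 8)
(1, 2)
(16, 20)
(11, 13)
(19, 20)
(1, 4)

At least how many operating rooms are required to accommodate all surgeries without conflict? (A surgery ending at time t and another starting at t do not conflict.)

Count concurrent intervals with a sweep; the peak is the room count.
starts: [0, 1, 1, 5, 8, 10, 11, 16, 18, 19]
ends:   [2, 4, 4, 8, 10, 13, 15, 19, 20, 20]
s0→1 s1→2 s1→3  — peak 3.

3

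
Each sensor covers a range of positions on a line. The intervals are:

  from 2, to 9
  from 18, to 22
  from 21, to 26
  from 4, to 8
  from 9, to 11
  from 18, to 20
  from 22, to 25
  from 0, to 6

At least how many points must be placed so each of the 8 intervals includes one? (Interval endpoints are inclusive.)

4

Sort by right endpoint; whenever an interval is uncovered, place a point at its right end.
By right end: [0,6]  [4,8]  [2,9]  [9,11]  [18,20]  [18,22]  [22,25]  [21,26]
[0,6] uncovered → point at 6; [9,11] uncovered → point at 11; [18,20] uncovered → point at 20; [22,25] uncovered → point at 25.
Points: 6, 11, 20, 25 (4 total).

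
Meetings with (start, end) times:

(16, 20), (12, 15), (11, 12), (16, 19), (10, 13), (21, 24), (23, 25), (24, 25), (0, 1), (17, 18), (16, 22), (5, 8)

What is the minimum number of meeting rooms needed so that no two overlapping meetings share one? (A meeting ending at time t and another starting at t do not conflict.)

starts: [0, 5, 10, 11, 12, 16, 16, 16, 17, 21, 23, 24]
ends:   [1, 8, 12, 13, 15, 18, 19, 20, 22, 24, 25, 25]
s0→1 e1→0 s5→1 e8→0 s10→1 s11→2 e12→1 s12→2 e13→1 e15→0 s16→1 s16→2 s16→3 s17→4  — peak 4.

4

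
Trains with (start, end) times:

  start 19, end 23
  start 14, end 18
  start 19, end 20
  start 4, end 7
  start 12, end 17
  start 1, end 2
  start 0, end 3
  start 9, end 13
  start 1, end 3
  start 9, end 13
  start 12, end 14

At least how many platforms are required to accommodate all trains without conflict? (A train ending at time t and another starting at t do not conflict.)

4

Count concurrent intervals with a sweep; the peak is the room count.
Events (time:±→running): 0:+→1 1:+→2 1:+→3 2:-→2 3:-→1 3:-→0 4:+→1 7:-→0 9:+→1 9:+→2 12:+→3 12:+→4 … peak 4.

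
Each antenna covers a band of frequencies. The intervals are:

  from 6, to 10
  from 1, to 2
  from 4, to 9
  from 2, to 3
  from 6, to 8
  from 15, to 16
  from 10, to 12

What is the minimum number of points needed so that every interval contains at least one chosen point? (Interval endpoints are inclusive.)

4

Process intervals by earliest right end; each time one isn't hit yet, stab at its right endpoint.
Sorted: [1,2] [2,3] [6,8] [4,9] [6,10] [10,12] [15,16]
{[1,2],[2,3]} hit by 2; {[6,8],[4,9],[6,10]} hit by 8; {[10,12]} hit by 12; {[15,16]} hit by 16.
Points: 2, 8, 12, 16 (4 total).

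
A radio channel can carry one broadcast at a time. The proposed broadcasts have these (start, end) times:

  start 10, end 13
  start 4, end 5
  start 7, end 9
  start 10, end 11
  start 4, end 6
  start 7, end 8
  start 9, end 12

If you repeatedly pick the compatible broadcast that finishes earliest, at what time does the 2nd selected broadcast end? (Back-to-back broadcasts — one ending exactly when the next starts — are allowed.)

8

By end time: (4,5), (4,6), (7,8), (7,9), (10,11), (9,12), (10,13).
Pick (4,5); next start ≥ 5 → (7,8); next start ≥ 8 → (10,11).
Selected: (4,5) (7,8) (10,11)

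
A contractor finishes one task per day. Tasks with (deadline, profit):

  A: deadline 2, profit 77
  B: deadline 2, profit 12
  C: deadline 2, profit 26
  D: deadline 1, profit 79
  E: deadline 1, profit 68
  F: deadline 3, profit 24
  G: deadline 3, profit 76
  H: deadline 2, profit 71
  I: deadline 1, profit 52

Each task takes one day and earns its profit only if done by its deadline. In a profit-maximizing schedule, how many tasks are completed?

Profit order: D=79 A=77 G=76 H=71 E=68 I=52 C=26 F=24 B=12
Assign: D→slot 1, A→slot 2, G→slot 3, H skipped, E skipped, I skipped, C skipped, F skipped, B skipped.
Slots: [1:D] [2:A] [3:G]
3 of 9 scheduled.

3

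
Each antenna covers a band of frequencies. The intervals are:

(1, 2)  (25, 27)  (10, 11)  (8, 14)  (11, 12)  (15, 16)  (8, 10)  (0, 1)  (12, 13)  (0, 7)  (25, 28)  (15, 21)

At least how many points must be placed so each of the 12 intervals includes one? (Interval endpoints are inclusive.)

Sorted: [0,1] [1,2] [0,7] [8,10] [10,11] [11,12] [12,13] [8,14] [15,16] [15,21] [25,27] [25,28]
{[0,1],[1,2],[0,7]} hit by 1; {[8,10],[10,11]} hit by 10; {[11,12],[12,13],[8,14]} hit by 12; {[15,16],[15,21]} hit by 16; {[25,27],[25,28]} hit by 27.
Points: 1, 10, 12, 16, 27 (5 total).

5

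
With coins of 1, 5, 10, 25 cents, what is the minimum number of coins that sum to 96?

6

Greedy: take as many of the largest coin as possible, then repeat with the remainder.
96 − 3×25→21 − 2×10→1 − 1×1→0
Total coins = 3 + 2 + 1 = 6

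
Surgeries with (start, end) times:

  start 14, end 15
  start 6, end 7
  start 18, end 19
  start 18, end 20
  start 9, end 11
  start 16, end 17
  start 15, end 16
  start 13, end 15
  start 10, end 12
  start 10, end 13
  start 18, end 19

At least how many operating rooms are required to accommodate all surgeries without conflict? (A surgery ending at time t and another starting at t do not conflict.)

Count concurrent intervals with a sweep; the peak is the room count.
starts: [6, 9, 10, 10, 13, 14, 15, 16, 18, 18, 18]
ends:   [7, 11, 12, 13, 15, 15, 16, 17, 19, 19, 20]
s6→1 e7→0 s9→1 s10→2 s10→3  — peak 3.

3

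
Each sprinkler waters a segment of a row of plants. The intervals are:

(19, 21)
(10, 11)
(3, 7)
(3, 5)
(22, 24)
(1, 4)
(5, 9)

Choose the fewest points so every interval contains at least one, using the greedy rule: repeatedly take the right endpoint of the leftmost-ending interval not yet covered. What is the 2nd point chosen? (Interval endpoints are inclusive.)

9

Process intervals by earliest right end; each time one isn't hit yet, stab at its right endpoint.
Sorted: [1,4] [3,5] [3,7] [5,9] [10,11] [19,21] [22,24]
{[1,4],[3,5],[3,7]} hit by 4; {[5,9]} hit by 9; {[10,11]} hit by 11; {[19,21]} hit by 21; {[22,24]} hit by 24.
Points: 4, 9, 11, 21, 24 (5 total).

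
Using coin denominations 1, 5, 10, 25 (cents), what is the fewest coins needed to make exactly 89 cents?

89 = 3×25 + 1×10 + 4×1
Total coins = 3 + 1 + 4 = 8

8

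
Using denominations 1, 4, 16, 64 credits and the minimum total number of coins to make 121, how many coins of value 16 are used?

3

Greedy: take as many of the largest coin as possible, then repeat with the remainder.
121 − 1×64→57 − 3×16→9 − 2×4→1 − 1×1→0
Count of 16: 3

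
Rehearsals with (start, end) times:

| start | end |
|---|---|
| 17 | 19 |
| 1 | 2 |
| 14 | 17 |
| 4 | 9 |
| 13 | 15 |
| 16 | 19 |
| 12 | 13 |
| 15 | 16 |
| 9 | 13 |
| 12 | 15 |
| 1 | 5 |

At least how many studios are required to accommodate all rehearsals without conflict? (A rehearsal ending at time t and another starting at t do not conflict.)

3

starts: [1, 1, 4, 9, 12, 12, 13, 14, 15, 16, 17]
ends:   [2, 5, 9, 13, 13, 15, 15, 16, 17, 19, 19]
s1→1 s1→2 e2→1 s4→2 e5→1 e9→0 s9→1 s12→2 s12→3  — peak 3.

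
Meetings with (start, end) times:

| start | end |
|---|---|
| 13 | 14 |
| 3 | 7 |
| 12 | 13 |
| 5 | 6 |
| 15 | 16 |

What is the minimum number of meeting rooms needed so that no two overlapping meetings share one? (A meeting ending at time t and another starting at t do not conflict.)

Events (time:±→running): 3:+→1 5:+→2 … peak 2.

2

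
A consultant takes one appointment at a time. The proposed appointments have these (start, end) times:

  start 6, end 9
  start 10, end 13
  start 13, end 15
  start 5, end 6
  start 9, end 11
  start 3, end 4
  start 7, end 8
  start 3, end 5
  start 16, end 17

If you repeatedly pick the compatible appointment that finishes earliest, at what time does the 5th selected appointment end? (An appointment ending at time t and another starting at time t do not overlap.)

Sorted by end: (3,4)  (3,5)  (5,6)  (7,8)  (6,9)  (9,11)  (10,13)  (13,15)  (16,17)
take (3,4); skip (3,5); take (5,6); take (7,8); take (9,11); take (13,15); take (16,17).
Selected: (3,4) (5,6) (7,8) (9,11) (13,15) (16,17)

15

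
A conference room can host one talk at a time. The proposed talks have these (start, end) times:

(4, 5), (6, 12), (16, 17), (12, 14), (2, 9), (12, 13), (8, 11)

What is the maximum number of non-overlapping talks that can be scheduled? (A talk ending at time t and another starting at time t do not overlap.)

Sort by end time and greedily take each interval whose start is ≥ the last chosen end.
By end time: (4,5), (2,9), (8,11), (6,12), (12,13), (12,14), (16,17).
Pick (4,5); next start ≥ 5 → (8,11); next start ≥ 11 → (12,13); next start ≥ 13 → (16,17).
Selected 4 talks.

4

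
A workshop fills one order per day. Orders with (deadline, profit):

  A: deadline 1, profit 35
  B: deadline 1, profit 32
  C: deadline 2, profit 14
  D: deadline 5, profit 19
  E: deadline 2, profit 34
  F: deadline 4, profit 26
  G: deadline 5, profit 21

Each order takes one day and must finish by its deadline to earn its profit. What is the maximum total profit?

135

Profit order: A=35 E=34 B=32 F=26 G=21 D=19 C=14
Assign: A→slot 1, E→slot 2, B skipped, F→slot 4, G→slot 5, D→slot 3, C skipped.
Slots: [1:A] [2:E] [3:D] [4:F] [5:G]
Profit = 35 + 34 + 19 + 26 + 21 = 135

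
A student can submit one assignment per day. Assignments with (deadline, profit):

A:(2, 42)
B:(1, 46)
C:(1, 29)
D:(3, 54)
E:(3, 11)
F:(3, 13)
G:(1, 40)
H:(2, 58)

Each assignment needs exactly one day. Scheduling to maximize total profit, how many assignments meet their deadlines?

By profit: H(d2,58), D(d3,54), B(d1,46), A(d2,42), G(d1,40), C(d1,29), F(d3,13), E(d3,11)
H→slot 2; D→slot 3; B→slot 1; A skipped; G skipped; C skipped; F skipped; E skipped.
3 of 8 scheduled.

3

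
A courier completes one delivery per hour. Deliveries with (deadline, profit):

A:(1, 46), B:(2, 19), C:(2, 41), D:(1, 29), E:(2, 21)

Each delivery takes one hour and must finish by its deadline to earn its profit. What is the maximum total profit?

By profit: A(d1,46), C(d2,41), D(d1,29), E(d2,21), B(d2,19)
A→slot 1; C→slot 2; D skipped; E skipped; B skipped.
Profit = 46 + 41 = 87

87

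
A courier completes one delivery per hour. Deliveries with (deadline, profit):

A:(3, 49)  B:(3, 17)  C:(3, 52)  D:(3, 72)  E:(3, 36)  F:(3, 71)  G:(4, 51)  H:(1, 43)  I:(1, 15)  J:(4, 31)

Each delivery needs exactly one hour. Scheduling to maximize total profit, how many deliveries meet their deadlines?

4

By profit: D(d3,72), F(d3,71), C(d3,52), G(d4,51), A(d3,49), H(d1,43), E(d3,36), J(d4,31), B(d3,17), I(d1,15)
D→slot 3; F→slot 2; C→slot 1; G→slot 4; A skipped; H skipped; E skipped; J skipped; B skipped; I skipped.
4 of 10 scheduled.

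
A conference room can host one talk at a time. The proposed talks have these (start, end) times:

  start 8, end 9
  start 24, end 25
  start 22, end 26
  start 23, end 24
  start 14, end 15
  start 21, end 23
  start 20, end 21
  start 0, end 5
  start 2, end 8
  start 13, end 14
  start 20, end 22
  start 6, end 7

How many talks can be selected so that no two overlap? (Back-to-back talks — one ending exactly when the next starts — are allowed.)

9

By end time: (0,5), (6,7), (2,8), (8,9), (13,14), (14,15), (20,21), (20,22), (21,23), (23,24), (24,25), (22,26).
Pick (0,5); next start ≥ 5 → (6,7); next start ≥ 7 → (8,9); next start ≥ 9 → (13,14); next start ≥ 14 → (14,15); next start ≥ 15 → (20,21); next start ≥ 21 → (21,23); next start ≥ 23 → (23,24); next start ≥ 24 → (24,25).
Selected 9 talks.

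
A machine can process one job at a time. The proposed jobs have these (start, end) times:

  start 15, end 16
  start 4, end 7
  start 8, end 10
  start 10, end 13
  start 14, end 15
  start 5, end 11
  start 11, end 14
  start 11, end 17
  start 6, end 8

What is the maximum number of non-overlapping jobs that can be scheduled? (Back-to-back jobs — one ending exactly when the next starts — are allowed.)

Greedy by earliest finish: after sorting by end time, pick each interval compatible with the last pick.
By end time: (4,7), (6,8), (8,10), (5,11), (10,13), (11,14), (14,15), (15,16), (11,17).
Pick (4,7); next start ≥ 7 → (8,10); next start ≥ 10 → (10,13); next start ≥ 13 → (14,15); next start ≥ 15 → (15,16).
Selected 5 jobs.

5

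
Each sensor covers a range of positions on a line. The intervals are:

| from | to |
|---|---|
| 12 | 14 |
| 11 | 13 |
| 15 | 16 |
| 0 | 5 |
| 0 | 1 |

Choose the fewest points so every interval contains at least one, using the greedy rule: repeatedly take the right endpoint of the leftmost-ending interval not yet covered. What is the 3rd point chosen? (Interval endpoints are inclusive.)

16

Sort by right endpoint; whenever an interval is uncovered, place a point at its right end.
By right end: [0,1]  [0,5]  [11,13]  [12,14]  [15,16]
[0,1] uncovered → point at 1; [11,13] uncovered → point at 13; [15,16] uncovered → point at 16.
Points: 1, 13, 16 (3 total).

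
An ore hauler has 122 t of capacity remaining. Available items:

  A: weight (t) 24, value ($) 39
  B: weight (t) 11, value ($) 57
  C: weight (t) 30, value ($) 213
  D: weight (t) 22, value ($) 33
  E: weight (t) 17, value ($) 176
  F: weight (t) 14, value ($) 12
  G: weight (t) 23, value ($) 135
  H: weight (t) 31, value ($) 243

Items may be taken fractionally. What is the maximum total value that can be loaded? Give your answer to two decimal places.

Order: E (176/17=10.35) > H (243/31=7.84) > C (213/30=7.10) > G (135/23=5.87) > B (57/11=5.18) > A (39/24=1.62) > D (33/22=1.50) > F (12/14=0.86)
Fill: take E (17 @ 176) → take H (31 @ 243) → take C (30 @ 213) → take G (23 @ 135) → take B (11 @ 57) → take 10/24 of A → 16.25; 122/122 used.
Total value = 840.25

840.25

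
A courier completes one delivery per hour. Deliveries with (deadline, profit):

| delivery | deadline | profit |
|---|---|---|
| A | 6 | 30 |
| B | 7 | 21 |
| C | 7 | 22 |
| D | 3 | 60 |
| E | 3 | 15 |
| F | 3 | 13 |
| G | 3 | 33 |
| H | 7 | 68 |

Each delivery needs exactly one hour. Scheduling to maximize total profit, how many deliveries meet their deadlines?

By profit: H(d7,68), D(d3,60), G(d3,33), A(d6,30), C(d7,22), B(d7,21), E(d3,15), F(d3,13)
H→slot 7; D→slot 3; G→slot 2; A→slot 6; C→slot 5; B→slot 4; E→slot 1; F skipped.
7 of 8 scheduled.

7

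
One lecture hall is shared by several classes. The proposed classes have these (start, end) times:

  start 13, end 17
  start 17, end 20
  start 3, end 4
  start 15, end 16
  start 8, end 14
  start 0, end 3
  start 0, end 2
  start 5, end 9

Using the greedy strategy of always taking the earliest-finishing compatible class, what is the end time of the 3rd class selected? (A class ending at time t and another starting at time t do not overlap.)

Greedy by earliest finish: after sorting by end time, pick each interval compatible with the last pick.
By end time: (0,2), (0,3), (3,4), (5,9), (8,14), (15,16), (13,17), (17,20).
Pick (0,2); next start ≥ 2 → (3,4); next start ≥ 4 → (5,9); next start ≥ 9 → (15,16); next start ≥ 16 → (17,20).
Selected: (0,2) (3,4) (5,9) (15,16) (17,20)

9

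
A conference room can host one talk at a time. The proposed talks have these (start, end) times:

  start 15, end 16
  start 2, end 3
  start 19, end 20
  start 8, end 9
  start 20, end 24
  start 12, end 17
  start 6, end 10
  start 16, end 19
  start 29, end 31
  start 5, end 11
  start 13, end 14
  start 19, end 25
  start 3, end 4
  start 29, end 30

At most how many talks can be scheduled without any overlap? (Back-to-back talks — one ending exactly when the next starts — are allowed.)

9

Sorted by end: (2,3)  (3,4)  (8,9)  (6,10)  (5,11)  (13,14)  (15,16)  (12,17)  (16,19)  (19,20)  (20,24)  (19,25)  (29,30)  (29,31)
take (2,3); take (3,4); take (8,9); skip (5,11); take (13,14); take (15,16); skip (12,17); take (16,19); take (19,20); take (20,24); take (29,30).
Selected 9 talks.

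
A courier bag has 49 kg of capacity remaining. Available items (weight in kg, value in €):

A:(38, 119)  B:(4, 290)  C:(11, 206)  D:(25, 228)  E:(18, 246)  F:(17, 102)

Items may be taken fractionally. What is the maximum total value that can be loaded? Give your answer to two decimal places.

887.92

Order: B (290/4=72.50) > C (206/11=18.73) > E (246/18=13.67) > D (228/25=9.12) > F (102/17=6.00) > A (119/38=3.13)
Fill: take B (4 @ 290) → take C (11 @ 206) → take E (18 @ 246) → take 16/25 of D → 145.92; 49/49 used.
Total value = 887.92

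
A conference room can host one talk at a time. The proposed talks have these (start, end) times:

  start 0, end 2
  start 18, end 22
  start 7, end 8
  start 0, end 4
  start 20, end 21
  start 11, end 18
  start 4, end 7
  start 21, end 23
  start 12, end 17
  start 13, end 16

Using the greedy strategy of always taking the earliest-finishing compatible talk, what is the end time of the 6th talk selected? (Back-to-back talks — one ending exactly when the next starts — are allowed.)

23

Sorted by end: (0,2)  (0,4)  (4,7)  (7,8)  (13,16)  (12,17)  (11,18)  (20,21)  (18,22)  (21,23)
take (0,2); skip (0,4); take (4,7); take (7,8); take (13,16); skip (11,18); take (20,21); take (21,23).
Selected: (0,2) (4,7) (7,8) (13,16) (20,21) (21,23)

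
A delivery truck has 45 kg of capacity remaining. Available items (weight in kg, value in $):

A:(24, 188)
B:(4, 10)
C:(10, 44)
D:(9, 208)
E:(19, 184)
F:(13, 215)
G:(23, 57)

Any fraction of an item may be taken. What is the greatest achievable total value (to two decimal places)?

638.33

Sort by value per unit weight and fill in that order.
Order: D (208/9=23.11) > F (215/13=16.54) > E (184/19=9.68) > A (188/24=7.83) > C (44/10=4.40) > B (10/4=2.50) > G (57/23=2.48)
Fill: take D (9 @ 208) → take F (13 @ 215) → take E (19 @ 184) → take 4/24 of A → 31.33; 45/45 used.
Total value = 638.33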